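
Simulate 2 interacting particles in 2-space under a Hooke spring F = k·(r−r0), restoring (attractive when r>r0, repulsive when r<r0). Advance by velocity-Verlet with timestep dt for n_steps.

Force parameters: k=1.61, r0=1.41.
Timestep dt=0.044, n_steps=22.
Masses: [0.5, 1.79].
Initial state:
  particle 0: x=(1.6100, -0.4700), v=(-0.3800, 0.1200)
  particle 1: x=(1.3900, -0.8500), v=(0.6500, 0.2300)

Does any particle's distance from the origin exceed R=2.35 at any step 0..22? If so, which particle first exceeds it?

step 0: x0=(1.6100, -0.4700) x1=(1.3900, -0.8500)
step 1: x0=(1.5948, -0.4621) x1=(1.4182, -0.8406)
step 2: x0=(1.5822, -0.4486) x1=(1.4456, -0.8328)
step 3: x0=(1.5717, -0.4292) x1=(1.4725, -0.8266)
step 4: x0=(1.5627, -0.4038) x1=(1.4989, -0.8221)
step 5: x0=(1.5547, -0.3722) x1=(1.5251, -0.8193)
step 6: x0=(1.5470, -0.3347) x1=(1.5512, -0.8182)
step 7: x0=(1.5393, -0.2914) x1=(1.5773, -0.8187)
step 8: x0=(1.5312, -0.2427) x1=(1.6034, -0.8207)
step 9: x0=(1.5225, -0.1888) x1=(1.6298, -0.8242)
step 10: x0=(1.5129, -0.1302) x1=(1.6564, -0.8290)
step 11: x0=(1.5025, -0.0674) x1=(1.6833, -0.8349)
step 12: x0=(1.4912, -0.0008) x1=(1.7103, -0.8419)
step 13: x0=(1.4790, 0.0691) x1=(1.7377, -0.8499)
step 14: x0=(1.4661, 0.1417) x1=(1.7652, -0.8585)
step 15: x0=(1.4525, 0.2165) x1=(1.7929, -0.8678)
step 16: x0=(1.4385, 0.2929) x1=(1.8208, -0.8776)
step 17: x0=(1.4240, 0.3704) x1=(1.8488, -0.8876)
step 18: x0=(1.4094, 0.4484) x1=(1.8768, -0.8978)
step 19: x0=(1.3949, 0.5262) x1=(1.9048, -0.9080)
step 20: x0=(1.3805, 0.6035) x1=(1.9327, -0.9180)
step 21: x0=(1.3667, 0.6795) x1=(1.9605, -0.9276)
step 22: x0=(1.3534, 0.7537) x1=(1.9881, -0.9367)

no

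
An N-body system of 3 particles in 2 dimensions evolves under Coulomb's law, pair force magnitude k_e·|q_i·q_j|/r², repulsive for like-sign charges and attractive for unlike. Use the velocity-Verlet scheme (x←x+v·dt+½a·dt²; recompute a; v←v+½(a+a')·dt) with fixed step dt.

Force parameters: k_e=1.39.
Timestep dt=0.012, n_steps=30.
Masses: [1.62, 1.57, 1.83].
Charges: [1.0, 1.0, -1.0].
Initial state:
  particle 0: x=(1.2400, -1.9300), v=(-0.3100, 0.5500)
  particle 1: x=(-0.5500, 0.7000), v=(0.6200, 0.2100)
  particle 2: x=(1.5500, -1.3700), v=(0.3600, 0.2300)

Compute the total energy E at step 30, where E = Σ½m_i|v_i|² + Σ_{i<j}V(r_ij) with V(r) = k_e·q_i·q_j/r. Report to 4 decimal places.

step 0: x0=(1.2400, -1.9300) x1=(-0.5500, 0.7000) x2=(1.5500, -1.3700)
step 1: x0=(1.2364, -1.9233) x1=(-0.5426, 0.7025) x2=(1.5543, -1.3674)
step 2: x0=(1.2329, -1.9163) x1=(-0.5351, 0.7050) x2=(1.5584, -1.3649)
step 3: x0=(1.2295, -1.9091) x1=(-0.5277, 0.7076) x2=(1.5623, -1.3627)
step 4: x0=(1.2264, -1.9016) x1=(-0.5202, 0.7101) x2=(1.5661, -1.3607)
step 5: x0=(1.2234, -1.8939) x1=(-0.5128, 0.7126) x2=(1.5698, -1.3590)
step 6: x0=(1.2206, -1.8859) x1=(-0.5053, 0.7151) x2=(1.5733, -1.3574)
step 7: x0=(1.2179, -1.8777) x1=(-0.4978, 0.7176) x2=(1.5767, -1.3561)
step 8: x0=(1.2155, -1.8692) x1=(-0.4904, 0.7202) x2=(1.5799, -1.3550)
step 9: x0=(1.2132, -1.8605) x1=(-0.4829, 0.7227) x2=(1.5829, -1.3541)
step 10: x0=(1.2111, -1.8516) x1=(-0.4754, 0.7252) x2=(1.5857, -1.3534)
step 11: x0=(1.2092, -1.8424) x1=(-0.4680, 0.7277) x2=(1.5884, -1.3529)
step 12: x0=(1.2075, -1.8330) x1=(-0.4605, 0.7303) x2=(1.5909, -1.3527)
step 13: x0=(1.2061, -1.8233) x1=(-0.4530, 0.7328) x2=(1.5932, -1.3526)
step 14: x0=(1.2048, -1.8134) x1=(-0.4455, 0.7353) x2=(1.5953, -1.3528)
step 15: x0=(1.2038, -1.8032) x1=(-0.4380, 0.7378) x2=(1.5972, -1.3532)
step 16: x0=(1.2030, -1.7928) x1=(-0.4305, 0.7404) x2=(1.5988, -1.3538)
step 17: x0=(1.2024, -1.7822) x1=(-0.4231, 0.7429) x2=(1.6003, -1.3547)
step 18: x0=(1.2021, -1.7713) x1=(-0.4156, 0.7454) x2=(1.6015, -1.3557)
step 19: x0=(1.2021, -1.7601) x1=(-0.4081, 0.7480) x2=(1.6025, -1.3570)
step 20: x0=(1.2024, -1.7486) x1=(-0.4006, 0.7505) x2=(1.6033, -1.3586)
step 21: x0=(1.2029, -1.7369) x1=(-0.3931, 0.7530) x2=(1.6038, -1.3603)
step 22: x0=(1.2038, -1.7250) x1=(-0.3856, 0.7556) x2=(1.6040, -1.3623)
step 23: x0=(1.2049, -1.7127) x1=(-0.3780, 0.7581) x2=(1.6040, -1.3646)
step 24: x0=(1.2064, -1.7002) x1=(-0.3705, 0.7606) x2=(1.6036, -1.3671)
step 25: x0=(1.2083, -1.6874) x1=(-0.3630, 0.7632) x2=(1.6029, -1.3698)
step 26: x0=(1.2105, -1.6743) x1=(-0.3555, 0.7657) x2=(1.6019, -1.3728)
step 27: x0=(1.2132, -1.6610) x1=(-0.3480, 0.7683) x2=(1.6005, -1.3761)
step 28: x0=(1.2163, -1.6473) x1=(-0.3405, 0.7708) x2=(1.5987, -1.3796)
step 29: x0=(1.2199, -1.6333) x1=(-0.3330, 0.7734) x2=(1.5965, -1.3835)
step 30: x0=(1.2240, -1.6189) x1=(-0.3254, 0.7759) x2=(1.5938, -1.3876)
step 0 velocities: v0=(-0.3100, 0.5500) v1=(0.6200, 0.2100) v2=(0.3600, 0.2300)
step 0: KE=0.8262, PE=-2.2061, E=-1.3799
step 30 velocities: v0=(0.3635, 1.2075) v1=(0.6269, 0.2124) v2=(-0.2421, -0.3541)
step 30: KE=1.8003, PE=-3.1793, E=-1.3790

-1.3790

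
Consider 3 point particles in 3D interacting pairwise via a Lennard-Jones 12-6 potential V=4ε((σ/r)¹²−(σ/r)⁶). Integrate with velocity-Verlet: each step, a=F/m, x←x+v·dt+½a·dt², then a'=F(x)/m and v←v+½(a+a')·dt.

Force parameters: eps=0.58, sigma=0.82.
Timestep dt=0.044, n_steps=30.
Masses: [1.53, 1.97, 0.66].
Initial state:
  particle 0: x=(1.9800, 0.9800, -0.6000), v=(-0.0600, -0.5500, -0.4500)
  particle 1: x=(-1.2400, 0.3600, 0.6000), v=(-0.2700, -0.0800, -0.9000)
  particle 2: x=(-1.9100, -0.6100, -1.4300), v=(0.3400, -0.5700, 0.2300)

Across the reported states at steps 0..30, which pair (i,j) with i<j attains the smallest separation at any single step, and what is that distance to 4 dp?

pair (1,2), distance 1.6451

step 0: x0=(1.9800, 0.9800, -0.6000) x1=(-1.2400, 0.3600, 0.6000) x2=(-1.9100, -0.6100, -1.4300)
step 1: x0=(1.9774, 0.9558, -0.6198) x1=(-1.2519, 0.3565, 0.5604) x2=(-1.8950, -0.6351, -1.4199)
step 2: x0=(1.9747, 0.9316, -0.6396) x1=(-1.2638, 0.3530, 0.5208) x2=(-1.8801, -0.6601, -1.4097)
step 3: x0=(1.9721, 0.9074, -0.6594) x1=(-1.2757, 0.3494, 0.4812) x2=(-1.8651, -0.6852, -1.3995)
step 4: x0=(1.9694, 0.8832, -0.6792) x1=(-1.2875, 0.3459, 0.4415) x2=(-1.8501, -0.7102, -1.3893)
step 5: x0=(1.9668, 0.8590, -0.6990) x1=(-1.2994, 0.3423, 0.4019) x2=(-1.8351, -0.7352, -1.3790)
step 6: x0=(1.9641, 0.8348, -0.7188) x1=(-1.3113, 0.3388, 0.3622) x2=(-1.8200, -0.7601, -1.3687)
step 7: x0=(1.9615, 0.8106, -0.7386) x1=(-1.3232, 0.3352, 0.3225) x2=(-1.8050, -0.7851, -1.3583)
step 8: x0=(1.9588, 0.7864, -0.7584) x1=(-1.3351, 0.3316, 0.2828) x2=(-1.7899, -0.8100, -1.3478)
step 9: x0=(1.9562, 0.7622, -0.7782) x1=(-1.3471, 0.3280, 0.2431) x2=(-1.7748, -0.8348, -1.3373)
step 10: x0=(1.9535, 0.7380, -0.7980) x1=(-1.3590, 0.3244, 0.2033) x2=(-1.7597, -0.8596, -1.3267)
step 11: x0=(1.9509, 0.7138, -0.8178) x1=(-1.3709, 0.3208, 0.1635) x2=(-1.7446, -0.8843, -1.3161)
step 12: x0=(1.9482, 0.6896, -0.8376) x1=(-1.3828, 0.3171, 0.1237) x2=(-1.7295, -0.9090, -1.3053)
step 13: x0=(1.9456, 0.6654, -0.8574) x1=(-1.3948, 0.3134, 0.0839) x2=(-1.7143, -0.9335, -1.2945)
step 14: x0=(1.9429, 0.6412, -0.8772) x1=(-1.4067, 0.3097, 0.0440) x2=(-1.6991, -0.9580, -1.2835)
step 15: x0=(1.9403, 0.6170, -0.8970) x1=(-1.4187, 0.3059, 0.0041) x2=(-1.6839, -0.9824, -1.2724)
step 16: x0=(1.9376, 0.5928, -0.9168) x1=(-1.4306, 0.3021, -0.0359) x2=(-1.6686, -1.0066, -1.2613)
step 17: x0=(1.9350, 0.5686, -0.9366) x1=(-1.4426, 0.2983, -0.0759) x2=(-1.6534, -1.0307, -1.2499)
step 18: x0=(1.9323, 0.5444, -0.9564) x1=(-1.4546, 0.2944, -0.1160) x2=(-1.6381, -1.0547, -1.2385)
step 19: x0=(1.9297, 0.5202, -0.9762) x1=(-1.4666, 0.2904, -0.1561) x2=(-1.6227, -1.0784, -1.2269)
step 20: x0=(1.9270, 0.4960, -0.9960) x1=(-1.4786, 0.2864, -0.1962) x2=(-1.6074, -1.1020, -1.2151)
step 21: x0=(1.9243, 0.4718, -1.0158) x1=(-1.4906, 0.2823, -0.2364) x2=(-1.5920, -1.1254, -1.2032)
step 22: x0=(1.9217, 0.4475, -1.0355) x1=(-1.5026, 0.2782, -0.2767) x2=(-1.5766, -1.1485, -1.1911)
step 23: x0=(1.9190, 0.4233, -1.0553) x1=(-1.5146, 0.2739, -0.3170) x2=(-1.5612, -1.1714, -1.1789)
step 24: x0=(1.9163, 0.3991, -1.0751) x1=(-1.5266, 0.2696, -0.3574) x2=(-1.5458, -1.1940, -1.1665)
step 25: x0=(1.9137, 0.3749, -1.0949) x1=(-1.5386, 0.2651, -0.3978) x2=(-1.5304, -1.2163, -1.1539)
step 26: x0=(1.9110, 0.3507, -1.1147) x1=(-1.5506, 0.2606, -0.4383) x2=(-1.5150, -1.2383, -1.1412)
step 27: x0=(1.9083, 0.3265, -1.1345) x1=(-1.5626, 0.2559, -0.4788) x2=(-1.4996, -1.2600, -1.1284)
step 28: x0=(1.9057, 0.3023, -1.1543) x1=(-1.5746, 0.2512, -0.5193) x2=(-1.4842, -1.2814, -1.1154)
step 29: x0=(1.9030, 0.2781, -1.1741) x1=(-1.5866, 0.2463, -0.5600) x2=(-1.4688, -1.3024, -1.1022)
step 30: x0=(1.9003, 0.2539, -1.1939) x1=(-1.5986, 0.2413, -0.6006) x2=(-1.4535, -1.3230, -1.0890)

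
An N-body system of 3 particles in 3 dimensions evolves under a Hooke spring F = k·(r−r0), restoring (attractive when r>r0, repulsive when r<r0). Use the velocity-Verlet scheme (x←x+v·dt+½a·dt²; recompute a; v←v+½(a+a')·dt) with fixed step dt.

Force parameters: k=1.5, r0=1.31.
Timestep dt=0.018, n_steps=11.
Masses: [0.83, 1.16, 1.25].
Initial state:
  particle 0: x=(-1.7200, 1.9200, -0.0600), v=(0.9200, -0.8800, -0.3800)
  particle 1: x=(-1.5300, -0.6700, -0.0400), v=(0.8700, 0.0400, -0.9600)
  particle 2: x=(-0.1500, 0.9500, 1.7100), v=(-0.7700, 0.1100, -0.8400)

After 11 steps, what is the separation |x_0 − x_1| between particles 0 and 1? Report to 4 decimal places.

2.3072

step 0: x0=(-1.7200, 1.9200, -0.0600) x1=(-1.5300, -0.6700, -0.0400) x2=(-0.1500, 0.9500, 1.7100)
step 1: x0=(-1.7032, 1.9036, -0.0666) x1=(-1.5142, -0.6688, -0.0571) x2=(-0.1641, 0.9519, 1.6945)
step 2: x0=(-1.6859, 1.8863, -0.0727) x1=(-1.4982, -0.6668, -0.0738) x2=(-0.1789, 0.9537, 1.6784)
step 3: x0=(-1.6681, 1.8679, -0.0783) x1=(-1.4819, -0.6639, -0.0901) x2=(-0.1941, 0.9553, 1.6616)
step 4: x0=(-1.6499, 1.8486, -0.0834) x1=(-1.4653, -0.6601, -0.1061) x2=(-0.2099, 0.9567, 1.6441)
step 5: x0=(-1.6312, 1.8283, -0.0881) x1=(-1.4486, -0.6554, -0.1216) x2=(-0.2262, 0.9580, 1.6259)
step 6: x0=(-1.6121, 1.8072, -0.0923) x1=(-1.4316, -0.6499, -0.1368) x2=(-0.2430, 0.9591, 1.6071)
step 7: x0=(-1.5926, 1.7851, -0.0961) x1=(-1.4143, -0.6436, -0.1516) x2=(-0.2602, 0.9600, 1.5877)
step 8: x0=(-1.5728, 1.7622, -0.0995) x1=(-1.3969, -0.6365, -0.1661) x2=(-0.2779, 0.9608, 1.5676)
step 9: x0=(-1.5525, 1.7384, -0.1025) x1=(-1.3793, -0.6286, -0.1801) x2=(-0.2960, 0.9614, 1.5470)
step 10: x0=(-1.5320, 1.7138, -0.1051) x1=(-1.3615, -0.6199, -0.1938) x2=(-0.3146, 0.9618, 1.5257)
step 11: x0=(-1.5110, 1.6884, -0.1074) x1=(-1.3435, -0.6105, -0.2071) x2=(-0.3335, 0.9620, 1.5039)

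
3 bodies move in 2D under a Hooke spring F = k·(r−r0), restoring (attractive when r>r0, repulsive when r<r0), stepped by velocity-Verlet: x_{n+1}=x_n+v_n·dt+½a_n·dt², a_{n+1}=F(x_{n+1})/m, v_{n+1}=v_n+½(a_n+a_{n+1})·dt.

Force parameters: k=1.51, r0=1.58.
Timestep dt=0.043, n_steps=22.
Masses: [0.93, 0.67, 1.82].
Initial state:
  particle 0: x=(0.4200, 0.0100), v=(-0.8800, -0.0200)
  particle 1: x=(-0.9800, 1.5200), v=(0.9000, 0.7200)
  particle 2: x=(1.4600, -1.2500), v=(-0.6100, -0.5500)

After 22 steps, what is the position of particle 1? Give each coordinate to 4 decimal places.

(0.9013, 0.7067)

step 0: x0=(0.4200, 0.0100) x1=(-0.9800, 1.5200) x2=(1.4600, -1.2500)
step 1: x0=(0.3817, 0.0096) x1=(-0.9377, 1.5469) x2=(1.4327, -1.2724)
step 2: x0=(0.3427, 0.0100) x1=(-0.8886, 1.5657) x2=(1.4032, -1.2922)
step 3: x0=(0.3032, 0.0112) x1=(-0.8330, 1.5764) x2=(1.3716, -1.3095)
step 4: x0=(0.2632, 0.0129) x1=(-0.7713, 1.5792) x2=(1.3380, -1.3241)
step 5: x0=(0.2230, 0.0151) x1=(-0.7040, 1.5741) x2=(1.3025, -1.3360)
step 6: x0=(0.1827, 0.0175) x1=(-0.6316, 1.5615) x2=(1.2651, -1.3453)
step 7: x0=(0.1425, 0.0200) x1=(-0.5546, 1.5416) x2=(1.2260, -1.3519)
step 8: x0=(0.1025, 0.0224) x1=(-0.4735, 1.5150) x2=(1.1852, -1.3560)
step 9: x0=(0.0628, 0.0244) x1=(-0.3886, 1.4820) x2=(1.1430, -1.3576)
step 10: x0=(0.0234, 0.0258) x1=(-0.3007, 1.4432) x2=(1.0994, -1.3567)
step 11: x0=(-0.0155, 0.0264) x1=(-0.2099, 1.3992) x2=(1.0545, -1.3535)
step 12: x0=(-0.0541, 0.0261) x1=(-0.1167, 1.3504) x2=(1.0086, -1.3481)
step 13: x0=(-0.0923, 0.0247) x1=(-0.0214, 1.2975) x2=(0.9618, -1.3406)
step 14: x0=(-0.1304, 0.0220) x1=(0.0757, 1.2411) x2=(0.9141, -1.3311)
step 15: x0=(-0.1683, 0.0179) x1=(0.1745, 1.1817) x2=(0.8658, -1.3199)
step 16: x0=(-0.2064, 0.0126) x1=(0.2749, 1.1196) x2=(0.8170, -1.3070)
step 17: x0=(-0.2447, 0.0060) x1=(0.3768, 1.0552) x2=(0.7678, -1.2926)
step 18: x0=(-0.2835, -0.0017) x1=(0.4799, 0.9889) x2=(0.7183, -1.2770)
step 19: x0=(-0.3228, -0.0103) x1=(0.5842, 0.9208) x2=(0.6687, -1.2602)
step 20: x0=(-0.3627, -0.0195) x1=(0.6894, 0.8509) x2=(0.6190, -1.2425)
step 21: x0=(-0.4030, -0.0291) x1=(0.7953, 0.7796) x2=(0.5693, -1.2240)
step 22: x0=(-0.4438, -0.0388) x1=(0.9013, 0.7067) x2=(0.5198, -1.2049)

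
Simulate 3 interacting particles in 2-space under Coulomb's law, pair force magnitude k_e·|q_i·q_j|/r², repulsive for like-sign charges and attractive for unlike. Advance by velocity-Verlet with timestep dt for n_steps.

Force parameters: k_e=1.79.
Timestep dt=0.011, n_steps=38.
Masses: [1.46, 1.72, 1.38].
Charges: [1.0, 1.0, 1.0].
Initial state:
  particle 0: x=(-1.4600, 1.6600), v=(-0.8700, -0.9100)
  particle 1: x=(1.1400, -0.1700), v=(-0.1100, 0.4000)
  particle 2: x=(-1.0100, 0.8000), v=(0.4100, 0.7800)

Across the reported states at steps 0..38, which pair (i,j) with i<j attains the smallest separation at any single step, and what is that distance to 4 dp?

step 0: x0=(-1.4600, 1.6600) x1=(1.1400, -0.1700) x2=(-1.0100, 0.8000)
step 1: x0=(-1.4696, 1.6501) x1=(1.1388, -0.1656) x2=(-1.0055, 0.8085)
step 2: x0=(-1.4793, 1.6403) x1=(1.1376, -0.1612) x2=(-1.0009, 0.8169)
step 3: x0=(-1.4891, 1.6306) x1=(1.1365, -0.1569) x2=(-0.9962, 0.8251)
step 4: x0=(-1.4990, 1.6212) x1=(1.1354, -0.1525) x2=(-0.9915, 0.8332)
step 5: x0=(-1.5090, 1.6118) x1=(1.1343, -0.1482) x2=(-0.9867, 0.8412)
step 6: x0=(-1.5191, 1.6026) x1=(1.1333, -0.1439) x2=(-0.9818, 0.8490)
step 7: x0=(-1.5293, 1.5936) x1=(1.1323, -0.1396) x2=(-0.9769, 0.8567)
step 8: x0=(-1.5397, 1.5847) x1=(1.1313, -0.1353) x2=(-0.9719, 0.8642)
step 9: x0=(-1.5501, 1.5760) x1=(1.1304, -0.1311) x2=(-0.9667, 0.8717)
step 10: x0=(-1.5607, 1.5674) x1=(1.1295, -0.1268) x2=(-0.9615, 0.8789)
step 11: x0=(-1.5714, 1.5589) x1=(1.1286, -0.1226) x2=(-0.9562, 0.8861)
step 12: x0=(-1.5823, 1.5506) x1=(1.1277, -0.1184) x2=(-0.9508, 0.8931)
step 13: x0=(-1.5933, 1.5424) x1=(1.1269, -0.1142) x2=(-0.9453, 0.9000)
step 14: x0=(-1.6044, 1.5344) x1=(1.1261, -0.1100) x2=(-0.9397, 0.9068)
step 15: x0=(-1.6156, 1.5264) x1=(1.1254, -0.1059) x2=(-0.9339, 0.9135)
step 16: x0=(-1.6270, 1.5186) x1=(1.1246, -0.1017) x2=(-0.9281, 0.9200)
step 17: x0=(-1.6386, 1.5110) x1=(1.1239, -0.0976) x2=(-0.9221, 0.9265)
step 18: x0=(-1.6503, 1.5034) x1=(1.1233, -0.0935) x2=(-0.9161, 0.9328)
step 19: x0=(-1.6621, 1.4960) x1=(1.1227, -0.0894) x2=(-0.9099, 0.9391)
step 20: x0=(-1.6741, 1.4886) x1=(1.1221, -0.0853) x2=(-0.9036, 0.9452)
step 21: x0=(-1.6863, 1.4814) x1=(1.1215, -0.0813) x2=(-0.8971, 0.9513)
step 22: x0=(-1.6986, 1.4743) x1=(1.1210, -0.0772) x2=(-0.8906, 0.9573)
step 23: x0=(-1.7110, 1.4672) x1=(1.1205, -0.0732) x2=(-0.8839, 0.9632)
step 24: x0=(-1.7236, 1.4603) x1=(1.1200, -0.0692) x2=(-0.8771, 0.9690)
step 25: x0=(-1.7364, 1.4534) x1=(1.1196, -0.0652) x2=(-0.8703, 0.9748)
step 26: x0=(-1.7492, 1.4466) x1=(1.1192, -0.0613) x2=(-0.8633, 0.9805)
step 27: x0=(-1.7623, 1.4399) x1=(1.1188, -0.0573) x2=(-0.8561, 0.9862)
step 28: x0=(-1.7754, 1.4333) x1=(1.1185, -0.0534) x2=(-0.8489, 0.9918)
step 29: x0=(-1.7887, 1.4267) x1=(1.1182, -0.0494) x2=(-0.8416, 0.9973)
step 30: x0=(-1.8022, 1.4202) x1=(1.1179, -0.0455) x2=(-0.8342, 1.0028)
step 31: x0=(-1.8158, 1.4138) x1=(1.1177, -0.0417) x2=(-0.8266, 1.0082)
step 32: x0=(-1.8295, 1.4074) x1=(1.1175, -0.0378) x2=(-0.8190, 1.0137)
step 33: x0=(-1.8433, 1.4010) x1=(1.1173, -0.0340) x2=(-0.8113, 1.0191)
step 34: x0=(-1.8573, 1.3947) x1=(1.1172, -0.0301) x2=(-0.8034, 1.0244)
step 35: x0=(-1.8714, 1.3885) x1=(1.1171, -0.0263) x2=(-0.7955, 1.0297)
step 36: x0=(-1.8856, 1.3823) x1=(1.1170, -0.0225) x2=(-0.7875, 1.0351)
step 37: x0=(-1.8999, 1.3761) x1=(1.1170, -0.0187) x2=(-0.7794, 1.0403)
step 38: x0=(-1.9144, 1.3700) x1=(1.1170, -0.0150) x2=(-0.7713, 1.0456)

pair (0,2), distance 0.9116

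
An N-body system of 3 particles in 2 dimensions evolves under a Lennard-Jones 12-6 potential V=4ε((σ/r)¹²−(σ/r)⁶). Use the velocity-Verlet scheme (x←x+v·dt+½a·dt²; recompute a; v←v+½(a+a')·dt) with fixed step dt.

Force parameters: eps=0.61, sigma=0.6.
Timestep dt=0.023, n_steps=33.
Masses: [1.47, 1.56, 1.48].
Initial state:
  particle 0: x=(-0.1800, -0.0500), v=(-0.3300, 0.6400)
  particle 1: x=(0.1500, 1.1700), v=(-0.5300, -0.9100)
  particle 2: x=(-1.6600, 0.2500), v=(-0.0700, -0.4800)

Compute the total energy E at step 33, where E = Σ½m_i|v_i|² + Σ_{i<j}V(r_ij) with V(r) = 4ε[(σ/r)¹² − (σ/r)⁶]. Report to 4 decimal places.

step 0: x0=(-0.1800, -0.0500) x1=(0.1500, 1.1700) x2=(-1.6600, 0.2500)
step 1: x0=(-0.1876, -0.0353) x1=(0.1378, 1.1490) x2=(-1.6616, 0.2390)
step 2: x0=(-0.1952, -0.0205) x1=(0.1256, 1.1280) x2=(-1.6632, 0.2279)
step 3: x0=(-0.2028, -0.0056) x1=(0.1134, 1.1070) x2=(-1.6648, 0.2169)
step 4: x0=(-0.2103, 0.0094) x1=(0.1011, 1.0858) x2=(-1.6663, 0.2058)
step 5: x0=(-0.2179, 0.0244) x1=(0.0888, 1.0646) x2=(-1.6678, 0.1948)
step 6: x0=(-0.2255, 0.0396) x1=(0.0765, 1.0432) x2=(-1.6694, 0.1837)
step 7: x0=(-0.2330, 0.0550) x1=(0.0641, 1.0217) x2=(-1.6709, 0.1727)
step 8: x0=(-0.2404, 0.0705) x1=(0.0517, 1.0000) x2=(-1.6723, 0.1616)
step 9: x0=(-0.2479, 0.0863) x1=(0.0392, 0.9781) x2=(-1.6738, 0.1506)
step 10: x0=(-0.2552, 0.1024) x1=(0.0266, 0.9558) x2=(-1.6752, 0.1395)
step 11: x0=(-0.2624, 0.1189) x1=(0.0139, 0.9332) x2=(-1.6766, 0.1285)
step 12: x0=(-0.2695, 0.1360) x1=(0.0010, 0.9101) x2=(-1.6780, 0.1174)
step 13: x0=(-0.2763, 0.1537) x1=(-0.0121, 0.8864) x2=(-1.6794, 0.1064)
step 14: x0=(-0.2829, 0.1721) x1=(-0.0255, 0.8620) x2=(-1.6807, 0.0953)
step 15: x0=(-0.2893, 0.1914) x1=(-0.0392, 0.8367) x2=(-1.6820, 0.0843)
step 16: x0=(-0.2954, 0.2111) x1=(-0.0530, 0.8111) x2=(-1.6833, 0.0733)
step 17: x0=(-0.3022, 0.2295) x1=(-0.0664, 0.7867) x2=(-1.6846, 0.0622)
step 18: x0=(-0.3118, 0.2411) x1=(-0.0770, 0.7687) x2=(-1.6858, 0.0512)
step 19: x0=(-0.3286, 0.2367) x1=(-0.0809, 0.7657) x2=(-1.6870, 0.0402)
step 20: x0=(-0.3514, 0.2194) x1=(-0.0792, 0.7750) x2=(-1.6881, 0.0292)
step 21: x0=(-0.3763, 0.1979) x1=(-0.0755, 0.7881) x2=(-1.6893, 0.0182)
step 22: x0=(-0.4015, 0.1760) x1=(-0.0716, 0.8017) x2=(-1.6904, 0.0072)
step 23: x0=(-0.4264, 0.1547) x1=(-0.0680, 0.8147) x2=(-1.6914, -0.0038)
step 24: x0=(-0.4509, 0.1341) x1=(-0.0648, 0.8270) x2=(-1.6924, -0.0148)
step 25: x0=(-0.4750, 0.1142) x1=(-0.0620, 0.8386) x2=(-1.6934, -0.0258)
step 26: x0=(-0.4990, 0.0949) x1=(-0.0595, 0.8497) x2=(-1.6943, -0.0368)
step 27: x0=(-0.5227, 0.0760) x1=(-0.0572, 0.8604) x2=(-1.6951, -0.0478)
step 28: x0=(-0.5463, 0.0574) x1=(-0.0551, 0.8707) x2=(-1.6959, -0.0587)
step 29: x0=(-0.5698, 0.0391) x1=(-0.0532, 0.8808) x2=(-1.6966, -0.0697)
step 30: x0=(-0.5933, 0.0210) x1=(-0.0514, 0.8908) x2=(-1.6971, -0.0806)
step 31: x0=(-0.6169, 0.0030) x1=(-0.0496, 0.9005) x2=(-1.6976, -0.0915)
step 32: x0=(-0.6404, -0.0148) x1=(-0.0480, 0.9102) x2=(-1.6979, -0.1024)
step 33: x0=(-0.6641, -0.0326) x1=(-0.0464, 0.9197) x2=(-1.6981, -0.1133)
step 0 velocities: v0=(-0.3300, 0.6400) v1=(-0.5300, -0.9100) v2=(-0.0700, -0.4800)
step 0: KE=1.4202, PE=-0.0388, E=1.3814
step 33 velocities: v0=(-1.0311, -0.7711) v1=(0.0676, 0.4136) v2=(-0.0035, -0.4736)
step 33: KE=1.5214, PE=-0.1422, E=1.3792

1.3792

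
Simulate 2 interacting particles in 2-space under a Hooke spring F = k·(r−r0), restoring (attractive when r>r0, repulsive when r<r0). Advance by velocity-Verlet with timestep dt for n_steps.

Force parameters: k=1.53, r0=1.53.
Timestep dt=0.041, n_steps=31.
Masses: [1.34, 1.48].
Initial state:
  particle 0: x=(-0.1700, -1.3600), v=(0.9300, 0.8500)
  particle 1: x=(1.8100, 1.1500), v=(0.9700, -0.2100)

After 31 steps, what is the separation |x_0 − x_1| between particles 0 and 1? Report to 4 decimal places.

0.8991

step 0: x0=(-0.1700, -1.3600) x1=(1.8100, 1.1500)
step 1: x0=(-0.1309, -1.3239) x1=(1.8489, 1.1403)
step 2: x0=(-0.0898, -1.2853) x1=(1.8860, 1.1283)
step 3: x0=(-0.0468, -1.2444) x1=(1.9213, 1.1142)
step 4: x0=(-0.0019, -1.2013) x1=(1.9550, 1.0981)
step 5: x0=(0.0449, -1.1559) x1=(1.9869, 1.0799)
step 6: x0=(0.0935, -1.1085) x1=(2.0172, 1.0599)
step 7: x0=(0.1438, -1.0591) x1=(2.0460, 1.0382)
step 8: x0=(0.1957, -1.0078) x1=(2.0732, 1.0147)
step 9: x0=(0.2493, -0.9549) x1=(2.0990, 0.9897)
step 10: x0=(0.3045, -0.9003) x1=(2.1234, 0.9632)
step 11: x0=(0.3610, -0.8442) x1=(2.1464, 0.9354)
step 12: x0=(0.4189, -0.7868) x1=(2.1683, 0.9064)
step 13: x0=(0.4781, -0.7282) x1=(2.1890, 0.8763)
step 14: x0=(0.5384, -0.6685) x1=(2.2088, 0.8452)
step 15: x0=(0.5997, -0.6079) x1=(2.2275, 0.8132)
step 16: x0=(0.6619, -0.5465) x1=(2.2455, 0.7806)
step 17: x0=(0.7249, -0.4845) x1=(2.2627, 0.7473)
step 18: x0=(0.7886, -0.4219) x1=(2.2793, 0.7136)
step 19: x0=(0.8528, -0.3589) x1=(2.2955, 0.6795)
step 20: x0=(0.9174, -0.2956) x1=(2.3113, 0.6452)
step 21: x0=(0.9823, -0.2322) x1=(2.3269, 0.6107)
step 22: x0=(1.0472, -0.1687) x1=(2.3424, 0.5761)
step 23: x0=(1.1121, -0.1052) x1=(2.3580, 0.5416)
step 24: x0=(1.1767, -0.0419) x1=(2.3737, 0.5072)
step 25: x0=(1.2410, 0.0213) x1=(2.3898, 0.4729)
step 26: x0=(1.3048, 0.0843) x1=(2.4064, 0.4389)
step 27: x0=(1.3678, 0.1470) x1=(2.4236, 0.4050)
step 28: x0=(1.4301, 0.2096) x1=(2.4415, 0.3713)
step 29: x0=(1.4914, 0.2720) x1=(2.4603, 0.3378)
step 30: x0=(1.5516, 0.3343) x1=(2.4801, 0.3043)
step 31: x0=(1.6106, 0.3966) x1=(2.5009, 0.2708)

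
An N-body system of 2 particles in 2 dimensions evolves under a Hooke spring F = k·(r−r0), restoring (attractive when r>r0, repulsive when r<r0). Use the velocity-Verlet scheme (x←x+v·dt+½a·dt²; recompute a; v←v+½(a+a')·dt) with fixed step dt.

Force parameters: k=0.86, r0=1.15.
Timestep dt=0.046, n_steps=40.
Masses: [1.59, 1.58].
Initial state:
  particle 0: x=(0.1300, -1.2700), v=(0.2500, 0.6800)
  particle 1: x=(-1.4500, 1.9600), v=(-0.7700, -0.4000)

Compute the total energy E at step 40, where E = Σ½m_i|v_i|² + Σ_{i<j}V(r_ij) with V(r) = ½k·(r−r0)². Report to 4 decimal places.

step 0: x0=(0.1300, -1.2700) x1=(-1.4500, 1.9600)
step 1: x0=(0.1409, -1.2375) x1=(-1.4848, 1.9403)
step 2: x0=(0.1505, -1.2025) x1=(-1.5183, 1.9182)
step 3: x0=(0.1588, -1.1650) x1=(-1.5506, 1.8936)
step 4: x0=(0.1659, -1.1253) x1=(-1.5815, 1.8667)
step 5: x0=(0.1715, -1.0832) x1=(-1.6110, 1.8374)
step 6: x0=(0.1759, -1.0390) x1=(-1.6393, 1.8060)
step 7: x0=(0.1788, -0.9925) x1=(-1.6661, 1.7723)
step 8: x0=(0.1804, -0.9440) x1=(-1.6915, 1.7366)
step 9: x0=(0.1806, -0.8936) x1=(-1.7156, 1.6989)
step 10: x0=(0.1794, -0.8412) x1=(-1.7382, 1.6593)
step 11: x0=(0.1768, -0.7870) x1=(-1.7594, 1.6178)
step 12: x0=(0.1728, -0.7311) x1=(-1.7793, 1.5746)
step 13: x0=(0.1674, -0.6735) x1=(-1.7977, 1.5297)
step 14: x0=(0.1607, -0.6144) x1=(-1.8148, 1.4833)
step 15: x0=(0.1526, -0.5539) x1=(-1.8305, 1.4355)
step 16: x0=(0.1432, -0.4920) x1=(-1.8448, 1.3863)
step 17: x0=(0.1324, -0.4288) x1=(-1.8578, 1.3358)
step 18: x0=(0.1203, -0.3646) x1=(-1.8695, 1.2842)
step 19: x0=(0.1070, -0.2992) x1=(-1.8800, 1.2316)
step 20: x0=(0.0925, -0.2330) x1=(-1.8892, 1.1780)
step 21: x0=(0.0767, -0.1658) x1=(-1.8972, 1.1235)
step 22: x0=(0.0598, -0.0979) x1=(-1.9040, 1.0682)
step 23: x0=(0.0418, -0.0294) x1=(-1.9097, 1.0123)
step 24: x0=(0.0227, 0.0397) x1=(-1.9144, 0.9559)
step 25: x0=(0.0026, 0.1093) x1=(-1.9180, 0.8989)
step 26: x0=(-0.0185, 0.1793) x1=(-1.9206, 0.8415)
step 27: x0=(-0.0405, 0.2497) x1=(-1.9223, 0.7838)
step 28: x0=(-0.0635, 0.3202) x1=(-1.9230, 0.7259)
step 29: x0=(-0.0872, 0.3910) x1=(-1.9230, 0.6677)
step 30: x0=(-0.1118, 0.4619) x1=(-1.9221, 0.6095)
step 31: x0=(-0.1371, 0.5328) x1=(-1.9205, 0.5512)
step 32: x0=(-0.1632, 0.6038) x1=(-1.9181, 0.4928)
step 33: x0=(-0.1899, 0.6747) x1=(-1.9150, 0.4345)
step 34: x0=(-0.2173, 0.7455) x1=(-1.9113, 0.3764)
step 35: x0=(-0.2454, 0.8162) x1=(-1.9069, 0.3183)
step 36: x0=(-0.2741, 0.8867) x1=(-1.9019, 0.2605)
step 37: x0=(-0.3034, 0.9569) x1=(-1.8962, 0.2028)
step 38: x0=(-0.3334, 1.0269) x1=(-1.8899, 0.1455)
step 39: x0=(-0.3640, 1.0965) x1=(-1.8829, 0.0886)
step 40: x0=(-0.3953, 1.1656) x1=(-1.8753, 0.0321)
step 0 velocities: v0=(0.2500, 0.6800) v1=(-0.7700, -0.4000)
step 0: KE=1.0121, PE=2.5721, E=3.5842
step 40 velocities: v0=(-0.6865, 1.4980) v1=(0.1724, -1.2232)
step 40: KE=3.3640, PE=0.2194, E=3.5834

3.5834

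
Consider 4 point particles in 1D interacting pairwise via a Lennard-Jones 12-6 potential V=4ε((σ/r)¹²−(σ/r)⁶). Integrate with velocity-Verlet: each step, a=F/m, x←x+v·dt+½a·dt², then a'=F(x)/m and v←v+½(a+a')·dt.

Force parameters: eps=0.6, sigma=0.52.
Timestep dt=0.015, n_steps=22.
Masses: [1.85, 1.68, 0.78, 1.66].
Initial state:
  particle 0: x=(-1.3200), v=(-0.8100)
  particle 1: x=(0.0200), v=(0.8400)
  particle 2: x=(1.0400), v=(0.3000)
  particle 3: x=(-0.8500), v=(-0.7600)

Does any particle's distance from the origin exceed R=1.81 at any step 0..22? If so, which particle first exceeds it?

yes, particle 0

step 0: x0=(-1.3200) x1=(0.0200) x2=(1.0400) x3=(-0.8500)
step 1: x0=(-1.3413) x1=(0.0326) x2=(1.0445) x3=(-0.8512)
step 2: x0=(-1.3720) x1=(0.0451) x2=(1.0489) x3=(-0.8418)
step 3: x0=(-1.4050) x1=(0.0575) x2=(1.0532) x3=(-0.8297)
step 4: x0=(-1.4381) x1=(0.0700) x2=(1.0574) x3=(-0.8174)
step 5: x0=(-1.4710) x1=(0.0823) x2=(1.0615) x3=(-0.8053)
step 6: x0=(-1.5035) x1=(0.0947) x2=(1.0656) x3=(-0.7935)
step 7: x0=(-1.5358) x1=(0.1070) x2=(1.0695) x3=(-0.7820)
step 8: x0=(-1.5678) x1=(0.1192) x2=(1.0734) x3=(-0.7705)
step 9: x0=(-1.5998) x1=(0.1315) x2=(1.0771) x3=(-0.7592)
step 10: x0=(-1.6316) x1=(0.1437) x2=(1.0808) x3=(-0.7479)
step 11: x0=(-1.6633) x1=(0.1559) x2=(1.0843) x3=(-0.7365)
step 12: x0=(-1.6950) x1=(0.1680) x2=(1.0876) x3=(-0.7252)
step 13: x0=(-1.7266) x1=(0.1802) x2=(1.0909) x3=(-0.7138)
step 14: x0=(-1.7582) x1=(0.1923) x2=(1.0940) x3=(-0.7024)
step 15: x0=(-1.7898) x1=(0.2045) x2=(1.0969) x3=(-0.6910)
step 16: x0=(-1.8214) x1=(0.2166) x2=(1.0996) x3=(-0.6794)
step 17: x0=(-1.8529) x1=(0.2288) x2=(1.1022) x3=(-0.6678)
step 18: x0=(-1.8845) x1=(0.2409) x2=(1.1046) x3=(-0.6562)
step 19: x0=(-1.9160) x1=(0.2531) x2=(1.1068) x3=(-0.6445)
step 20: x0=(-1.9475) x1=(0.2653) x2=(1.1087) x3=(-0.6327)
step 21: x0=(-1.9791) x1=(0.2776) x2=(1.1104) x3=(-0.6208)
step 22: x0=(-2.0106) x1=(0.2899) x2=(1.1119) x3=(-0.6089)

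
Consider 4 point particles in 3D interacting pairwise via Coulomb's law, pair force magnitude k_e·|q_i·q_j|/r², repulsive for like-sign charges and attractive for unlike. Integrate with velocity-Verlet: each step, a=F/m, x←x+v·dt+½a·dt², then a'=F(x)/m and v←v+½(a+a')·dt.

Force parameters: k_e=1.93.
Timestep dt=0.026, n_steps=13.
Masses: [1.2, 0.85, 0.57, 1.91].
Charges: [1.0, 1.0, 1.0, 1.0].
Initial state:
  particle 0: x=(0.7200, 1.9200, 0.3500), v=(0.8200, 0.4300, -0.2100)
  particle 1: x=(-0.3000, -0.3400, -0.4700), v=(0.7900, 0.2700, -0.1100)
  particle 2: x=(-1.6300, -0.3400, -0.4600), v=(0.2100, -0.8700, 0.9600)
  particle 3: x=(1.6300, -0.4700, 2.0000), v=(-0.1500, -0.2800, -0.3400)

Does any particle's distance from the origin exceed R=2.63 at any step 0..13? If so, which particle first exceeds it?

no

step 0: x0=(0.7200, 1.9200, 0.3500) x1=(-0.3000, -0.3400, -0.4700) x2=(-1.6300, -0.3400, -0.4600) x3=(1.6300, -0.4700, 2.0000)
step 1: x0=(0.7414, 1.9313, 0.3445) x1=(-0.2791, -0.3331, -0.4730) x2=(-1.6253, -0.3627, -0.4351) x3=(1.6261, -0.4773, 1.9912)
step 2: x0=(0.7628, 1.9429, 0.3391) x1=(-0.2576, -0.3263, -0.4761) x2=(-1.6221, -0.3855, -0.4103) x3=(1.6224, -0.4847, 1.9826)
step 3: x0=(0.7844, 1.9549, 0.3337) x1=(-0.2354, -0.3197, -0.4796) x2=(-1.6204, -0.4086, -0.3856) x3=(1.6187, -0.4921, 1.9740)
step 4: x0=(0.8060, 1.9671, 0.3282) x1=(-0.2126, -0.3132, -0.4832) x2=(-1.6202, -0.4318, -0.3609) x3=(1.6152, -0.4996, 1.9656)
step 5: x0=(0.8278, 1.9796, 0.3228) x1=(-0.1893, -0.3069, -0.4872) x2=(-1.6213, -0.4552, -0.3362) x3=(1.6117, -0.5072, 1.9573)
step 6: x0=(0.8496, 1.9924, 0.3174) x1=(-0.1654, -0.3006, -0.4914) x2=(-1.6237, -0.4789, -0.3115) x3=(1.6084, -0.5148, 1.9491)
step 7: x0=(0.8715, 2.0054, 0.3119) x1=(-0.1410, -0.2945, -0.4959) x2=(-1.6274, -0.5029, -0.2869) x3=(1.6051, -0.5225, 1.9411)
step 8: x0=(0.8936, 2.0188, 0.3065) x1=(-0.1161, -0.2884, -0.5007) x2=(-1.6323, -0.5271, -0.2622) x3=(1.6019, -0.5303, 1.9332)
step 9: x0=(0.9157, 2.0325, 0.3011) x1=(-0.0908, -0.2824, -0.5058) x2=(-1.6384, -0.5516, -0.2374) x3=(1.5988, -0.5381, 1.9254)
step 10: x0=(0.9379, 2.0464, 0.2957) x1=(-0.0650, -0.2765, -0.5112) x2=(-1.6456, -0.5763, -0.2126) x3=(1.5959, -0.5460, 1.9177)
step 11: x0=(0.9602, 2.0606, 0.2903) x1=(-0.0389, -0.2707, -0.5169) x2=(-1.6539, -0.6013, -0.1878) x3=(1.5930, -0.5539, 1.9101)
step 12: x0=(0.9825, 2.0751, 0.2849) x1=(-0.0125, -0.2649, -0.5229) x2=(-1.6632, -0.6266, -0.1629) x3=(1.5902, -0.5619, 1.9027)
step 13: x0=(1.0050, 2.0899, 0.2794) x1=(0.0142, -0.2592, -0.5293) x2=(-1.6735, -0.6522, -0.1380) x3=(1.5875, -0.5700, 1.8954)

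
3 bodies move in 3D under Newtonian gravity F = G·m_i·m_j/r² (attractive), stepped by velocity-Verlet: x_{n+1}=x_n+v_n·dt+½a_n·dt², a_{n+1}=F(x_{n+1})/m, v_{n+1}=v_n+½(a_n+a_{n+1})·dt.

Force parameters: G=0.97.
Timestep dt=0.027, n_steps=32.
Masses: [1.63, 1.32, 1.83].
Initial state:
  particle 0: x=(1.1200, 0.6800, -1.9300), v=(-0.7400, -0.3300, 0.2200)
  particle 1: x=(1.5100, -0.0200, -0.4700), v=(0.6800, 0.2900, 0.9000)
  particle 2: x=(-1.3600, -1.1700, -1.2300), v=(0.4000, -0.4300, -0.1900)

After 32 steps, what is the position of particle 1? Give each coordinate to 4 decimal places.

(1.9800, 0.2572, 0.1421)

step 0: x0=(1.1200, 0.6800, -1.9300) x1=(1.5100, -0.0200, -0.4700) x2=(-1.3600, -1.1700, -1.2300)
step 1: x0=(1.1000, 0.6710, -1.9239) x1=(1.5283, -0.0121, -0.4459) x2=(-1.3491, -1.1816, -1.2351)
step 2: x0=(1.0800, 0.6618, -1.9175) x1=(1.5463, -0.0041, -0.4222) x2=(-1.3381, -1.1930, -1.2403)
step 3: x0=(1.0600, 0.6523, -1.9107) x1=(1.5641, 0.0040, -0.3988) x2=(-1.3268, -1.2044, -1.2454)
step 4: x0=(1.0399, 0.6427, -1.9037) x1=(1.5817, 0.0123, -0.3759) x2=(-1.3154, -1.2156, -1.2505)
step 5: x0=(1.0199, 0.6329, -1.8964) x1=(1.5991, 0.0206, -0.3533) x2=(-1.3038, -1.2268, -1.2557)
step 6: x0=(0.9998, 0.6228, -1.8887) x1=(1.6162, 0.0290, -0.3311) x2=(-1.2921, -1.2378, -1.2608)
step 7: x0=(0.9798, 0.6126, -1.8808) x1=(1.6331, 0.0374, -0.3092) x2=(-1.2802, -1.2487, -1.2660)
step 8: x0=(0.9597, 0.6022, -1.8726) x1=(1.6498, 0.0460, -0.2877) x2=(-1.2681, -1.2595, -1.2711)
step 9: x0=(0.9397, 0.5917, -1.8641) x1=(1.6662, 0.0546, -0.2665) x2=(-1.2558, -1.2702, -1.2763)
step 10: x0=(0.9196, 0.5809, -1.8554) x1=(1.6824, 0.0633, -0.2456) x2=(-1.2434, -1.2808, -1.2814)
step 11: x0=(0.8995, 0.5700, -1.8464) x1=(1.6984, 0.0720, -0.2251) x2=(-1.2308, -1.2913, -1.2866)
step 12: x0=(0.8795, 0.5589, -1.8371) x1=(1.7141, 0.0807, -0.2048) x2=(-1.2180, -1.3016, -1.2917)
step 13: x0=(0.8594, 0.5477, -1.8276) x1=(1.7296, 0.0895, -0.1849) x2=(-1.2051, -1.3118, -1.2969)
step 14: x0=(0.8393, 0.5363, -1.8178) x1=(1.7449, 0.0983, -0.1653) x2=(-1.1920, -1.3219, -1.3021)
step 15: x0=(0.8192, 0.5247, -1.8078) x1=(1.7599, 0.1072, -0.1460) x2=(-1.1787, -1.3319, -1.3072)
step 16: x0=(0.7992, 0.5129, -1.7975) x1=(1.7747, 0.1161, -0.1270) x2=(-1.1652, -1.3417, -1.3124)
step 17: x0=(0.7791, 0.5010, -1.7870) x1=(1.7893, 0.1249, -0.1083) x2=(-1.1516, -1.3514, -1.3176)
step 18: x0=(0.7590, 0.4889, -1.7763) x1=(1.8036, 0.1338, -0.0899) x2=(-1.1378, -1.3609, -1.3227)
step 19: x0=(0.7389, 0.4767, -1.7653) x1=(1.8177, 0.1427, -0.0717) x2=(-1.1238, -1.3703, -1.3279)
step 20: x0=(0.7188, 0.4643, -1.7542) x1=(1.8315, 0.1516, -0.0538) x2=(-1.1096, -1.3796, -1.3331)
step 21: x0=(0.6987, 0.4517, -1.7428) x1=(1.8452, 0.1605, -0.0362) x2=(-1.0953, -1.3887, -1.3382)
step 22: x0=(0.6785, 0.4389, -1.7312) x1=(1.8585, 0.1694, -0.0188) x2=(-1.0808, -1.3977, -1.3434)
step 23: x0=(0.6584, 0.4260, -1.7194) x1=(1.8717, 0.1783, -0.0016) x2=(-1.0661, -1.4065, -1.3485)
step 24: x0=(0.6382, 0.4130, -1.7075) x1=(1.8846, 0.1872, 0.0152) x2=(-1.0512, -1.4151, -1.3537)
step 25: x0=(0.6180, 0.3997, -1.6953) x1=(1.8973, 0.1960, 0.0319) x2=(-1.0361, -1.4236, -1.3589)
step 26: x0=(0.5978, 0.3863, -1.6829) x1=(1.9098, 0.2048, 0.0483) x2=(-1.0209, -1.4319, -1.3640)
step 27: x0=(0.5776, 0.3727, -1.6704) x1=(1.9221, 0.2136, 0.0645) x2=(-1.0055, -1.4401, -1.3692)
step 28: x0=(0.5574, 0.3589, -1.6576) x1=(1.9341, 0.2224, 0.0804) x2=(-0.9898, -1.4480, -1.3743)
step 29: x0=(0.5371, 0.3450, -1.6447) x1=(1.9459, 0.2312, 0.0962) x2=(-0.9741, -1.4558, -1.3795)
step 30: x0=(0.5168, 0.3308, -1.6317) x1=(1.9575, 0.2399, 0.1117) x2=(-0.9581, -1.4634, -1.3846)
step 31: x0=(0.4964, 0.3165, -1.6184) x1=(1.9688, 0.2486, 0.1270) x2=(-0.9419, -1.4708, -1.3898)
step 32: x0=(0.4761, 0.3020, -1.6050) x1=(1.9800, 0.2572, 0.1421) x2=(-0.9256, -1.4780, -1.3949)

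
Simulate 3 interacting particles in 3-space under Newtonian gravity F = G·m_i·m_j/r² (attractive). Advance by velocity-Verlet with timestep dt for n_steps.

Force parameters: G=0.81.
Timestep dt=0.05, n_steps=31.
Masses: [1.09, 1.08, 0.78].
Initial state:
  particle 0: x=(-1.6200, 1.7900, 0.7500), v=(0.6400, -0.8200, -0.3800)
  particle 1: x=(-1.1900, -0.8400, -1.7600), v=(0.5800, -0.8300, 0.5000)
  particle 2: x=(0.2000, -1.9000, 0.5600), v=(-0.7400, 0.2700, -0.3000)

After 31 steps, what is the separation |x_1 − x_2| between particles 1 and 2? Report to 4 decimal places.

step 0: x0=(-1.6200, 1.7900, 0.7500) x1=(-1.1900, -0.8400, -1.7600) x2=(0.2000, -1.9000, 0.5600)
step 1: x0=(-1.5880, 1.7489, 0.7309) x1=(-1.1610, -0.8815, -1.7349) x2=(0.1629, -1.8864, 0.5449)
step 2: x0=(-1.5559, 1.7076, 0.7118) x1=(-1.1319, -0.9229, -1.7095) x2=(0.1256, -1.8726, 0.5296)
step 3: x0=(-1.5237, 1.6661, 0.6925) x1=(-1.1027, -0.9643, -1.6838) x2=(0.0882, -1.8585, 0.5140)
step 4: x0=(-1.4915, 1.6243, 0.6731) x1=(-1.0734, -1.0056, -1.6578) x2=(0.0505, -1.8442, 0.4982)
step 5: x0=(-1.4592, 1.5824, 0.6535) x1=(-1.0441, -1.0469, -1.6315) x2=(0.0126, -1.8297, 0.4822)
step 6: x0=(-1.4269, 1.5401, 0.6339) x1=(-1.0146, -1.0881, -1.6048) x2=(-0.0255, -1.8149, 0.4658)
step 7: x0=(-1.3945, 1.4977, 0.6141) x1=(-0.9851, -1.1292, -1.5778) x2=(-0.0638, -1.7998, 0.4491)
step 8: x0=(-1.3620, 1.4550, 0.5942) x1=(-0.9555, -1.1703, -1.5505) x2=(-0.1023, -1.7845, 0.4321)
step 9: x0=(-1.3294, 1.4120, 0.5742) x1=(-0.9258, -1.2114, -1.5227) x2=(-0.1411, -1.7689, 0.4147)
step 10: x0=(-1.2968, 1.3687, 0.5540) x1=(-0.8959, -1.2524, -1.4945) x2=(-0.1801, -1.7529, 0.3969)
step 11: x0=(-1.2641, 1.3252, 0.5338) x1=(-0.8660, -1.2933, -1.4659) x2=(-0.2193, -1.7367, 0.3786)
step 12: x0=(-1.2313, 1.2813, 0.5134) x1=(-0.8360, -1.3341, -1.4368) x2=(-0.2588, -1.7201, 0.3599)
step 13: x0=(-1.1985, 1.2372, 0.4928) x1=(-0.8059, -1.3749, -1.4071) x2=(-0.2986, -1.7032, 0.3406)
step 14: x0=(-1.1656, 1.1927, 0.4722) x1=(-0.7757, -1.4155, -1.3769) x2=(-0.3385, -1.6860, 0.3207)
step 15: x0=(-1.1326, 1.1479, 0.4514) x1=(-0.7453, -1.4561, -1.3461) x2=(-0.3788, -1.6685, 0.3002)
step 16: x0=(-1.0995, 1.1027, 0.4305) x1=(-0.7149, -1.4966, -1.3147) x2=(-0.4192, -1.6505, 0.2790)
step 17: x0=(-1.0664, 1.0572, 0.4094) x1=(-0.6844, -1.5369, -1.2825) x2=(-0.4599, -1.6323, 0.2569)
step 18: x0=(-1.0332, 1.0113, 0.3882) x1=(-0.6539, -1.5771, -1.2496) x2=(-0.5007, -1.6137, 0.2340)
step 19: x0=(-0.9999, 0.9649, 0.3669) x1=(-0.6233, -1.6172, -1.2159) x2=(-0.5417, -1.5948, 0.2101)
step 20: x0=(-0.9665, 0.9181, 0.3455) x1=(-0.5926, -1.6570, -1.1812) x2=(-0.5829, -1.5756, 0.1852)
step 21: x0=(-0.9331, 0.8709, 0.3239) x1=(-0.5620, -1.6965, -1.1456) x2=(-0.6241, -1.5561, 0.1591)
step 22: x0=(-0.8996, 0.8232, 0.3021) x1=(-0.5315, -1.7358, -1.1090) x2=(-0.6652, -1.5364, 0.1318)
step 23: x0=(-0.8661, 0.7751, 0.2803) x1=(-0.5011, -1.7746, -1.0712) x2=(-0.7063, -1.5165, 0.1032)
step 24: x0=(-0.8325, 0.7264, 0.2583) x1=(-0.4710, -1.8130, -1.0324) x2=(-0.7472, -1.4965, 0.0732)
step 25: x0=(-0.7988, 0.6771, 0.2361) x1=(-0.4411, -1.8509, -0.9923) x2=(-0.7877, -1.4765, 0.0418)
step 26: x0=(-0.7652, 0.6273, 0.2138) x1=(-0.4116, -1.8881, -0.9511) x2=(-0.8277, -1.4565, 0.0089)
step 27: x0=(-0.7315, 0.5768, 0.1913) x1=(-0.3826, -1.9247, -0.9087) x2=(-0.8671, -1.4367, -0.0253)
step 28: x0=(-0.6978, 0.5257, 0.1687) x1=(-0.3542, -1.9604, -0.8652) x2=(-0.9057, -1.4172, -0.0609)
step 29: x0=(-0.6640, 0.4740, 0.1459) x1=(-0.3264, -1.9952, -0.8206) x2=(-0.9433, -1.3979, -0.0977)
step 30: x0=(-0.6304, 0.4215, 0.1230) x1=(-0.2994, -2.0290, -0.7752) x2=(-0.9799, -1.3790, -0.1355)
step 31: x0=(-0.5967, 0.3683, 0.0999) x1=(-0.2732, -2.0619, -0.7289) x2=(-1.0154, -1.3603, -0.1742)

1.1622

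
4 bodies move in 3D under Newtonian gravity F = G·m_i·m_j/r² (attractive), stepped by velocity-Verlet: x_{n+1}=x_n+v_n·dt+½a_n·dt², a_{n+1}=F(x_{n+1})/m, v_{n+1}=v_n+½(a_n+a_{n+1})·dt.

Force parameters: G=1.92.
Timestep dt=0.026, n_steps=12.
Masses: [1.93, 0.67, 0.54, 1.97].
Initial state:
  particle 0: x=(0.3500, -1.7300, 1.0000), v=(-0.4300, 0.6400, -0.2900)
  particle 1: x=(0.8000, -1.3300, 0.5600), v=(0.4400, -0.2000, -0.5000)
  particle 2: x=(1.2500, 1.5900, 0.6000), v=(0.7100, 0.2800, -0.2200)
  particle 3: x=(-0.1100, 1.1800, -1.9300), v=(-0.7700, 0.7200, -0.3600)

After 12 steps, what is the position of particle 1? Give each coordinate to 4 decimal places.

step 0: x0=(0.3500, -1.7300, 1.0000) x1=(0.8000, -1.3300, 0.5600) x2=(1.2500, 1.5900, 0.6000) x3=(-0.1100, 1.1800, -1.9300)
step 1: x0=(0.3393, -1.7129, 0.9919) x1=(0.8101, -1.3363, 0.5483) x2=(1.2684, 1.5971, 0.5942) x3=(-0.1300, 1.1987, -1.9393)
step 2: x0=(0.3296, -1.6948, 0.9829) x1=(0.8173, -1.3446, 0.5391) x2=(1.2865, 1.6039, 0.5881) x3=(-0.1499, 1.2172, -1.9483)
step 3: x0=(0.3208, -1.6758, 0.9727) x1=(0.8215, -1.3549, 0.5324) x2=(1.3044, 1.6103, 0.5818) x3=(-0.1697, 1.2356, -1.9571)
step 4: x0=(0.3132, -1.6560, 0.9615) x1=(0.8226, -1.3669, 0.5283) x2=(1.3221, 1.6164, 0.5752) x3=(-0.1895, 1.2538, -1.9657)
step 5: x0=(0.3067, -1.6354, 0.9493) x1=(0.8204, -1.3806, 0.5269) x2=(1.3396, 1.6222, 0.5685) x3=(-0.2092, 1.2719, -1.9741)
step 6: x0=(0.3014, -1.6140, 0.9359) x1=(0.8146, -1.3959, 0.5284) x2=(1.3568, 1.6276, 0.5615) x3=(-0.2288, 1.2899, -1.9823)
step 7: x0=(0.2975, -1.5918, 0.9213) x1=(0.8048, -1.4126, 0.5328) x2=(1.3739, 1.6328, 0.5543) x3=(-0.2484, 1.3077, -1.9903)
step 8: x0=(0.2951, -1.5690, 0.9055) x1=(0.7907, -1.4307, 0.5404) x2=(1.3907, 1.6376, 0.5469) x3=(-0.2678, 1.3254, -1.9981)
step 9: x0=(0.2945, -1.5455, 0.8882) x1=(0.7716, -1.4499, 0.5516) x2=(1.4072, 1.6421, 0.5393) x3=(-0.2872, 1.3430, -2.0056)
step 10: x0=(0.2958, -1.5215, 0.8695) x1=(0.7466, -1.4701, 0.5667) x2=(1.4235, 1.6462, 0.5315) x3=(-0.3065, 1.3605, -2.0130)
step 11: x0=(0.2995, -1.4970, 0.8490) x1=(0.7147, -1.4910, 0.5864) x2=(1.4396, 1.6501, 0.5234) x3=(-0.3258, 1.3778, -2.0202)
step 12: x0=(0.3063, -1.4723, 0.8265) x1=(0.6740, -1.5118, 0.6116) x2=(1.4554, 1.6536, 0.5152) x3=(-0.3449, 1.3949, -2.0271)

(0.6740, -1.5118, 0.6116)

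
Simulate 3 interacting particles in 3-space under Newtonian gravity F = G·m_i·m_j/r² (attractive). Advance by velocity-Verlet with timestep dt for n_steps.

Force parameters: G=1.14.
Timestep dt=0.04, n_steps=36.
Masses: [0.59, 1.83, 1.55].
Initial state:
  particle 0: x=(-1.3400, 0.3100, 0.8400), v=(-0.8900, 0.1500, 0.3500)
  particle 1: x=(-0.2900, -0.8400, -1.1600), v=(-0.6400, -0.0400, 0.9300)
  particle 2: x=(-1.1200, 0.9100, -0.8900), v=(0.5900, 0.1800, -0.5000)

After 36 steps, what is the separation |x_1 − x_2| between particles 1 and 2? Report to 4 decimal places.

2.0457

step 0: x0=(-1.3400, 0.3100, 0.8400) x1=(-0.2900, -0.8400, -1.1600) x2=(-1.1200, 0.9100, -0.8900)
step 1: x0=(-1.3754, 0.3160, 0.8534) x1=(-0.3158, -0.8412, -1.1227) x2=(-1.0962, 0.9168, -0.9099)
step 2: x0=(-1.4105, 0.3220, 0.8657) x1=(-0.3420, -0.8417, -1.0852) x2=(-1.0722, 0.9226, -0.9296)
step 3: x0=(-1.4453, 0.3281, 0.8768) x1=(-0.3685, -0.8414, -1.0474) x2=(-1.0478, 0.9275, -0.9492)
step 4: x0=(-1.4797, 0.3341, 0.8868) x1=(-0.3954, -0.8402, -1.0095) x2=(-1.0231, 0.9315, -0.9685)
step 5: x0=(-1.5136, 0.3400, 0.8958) x1=(-0.4226, -0.8383, -0.9715) x2=(-0.9982, 0.9345, -0.9876)
step 6: x0=(-1.5472, 0.3459, 0.9037) x1=(-0.4502, -0.8354, -0.9333) x2=(-0.9731, 0.9365, -1.0064)
step 7: x0=(-1.5803, 0.3517, 0.9106) x1=(-0.4781, -0.8317, -0.8950) x2=(-0.9477, 0.9375, -1.0250)
step 8: x0=(-1.6130, 0.3574, 0.9165) x1=(-0.5062, -0.8271, -0.8566) x2=(-0.9222, 0.9375, -1.0433)
step 9: x0=(-1.6452, 0.3630, 0.9214) x1=(-0.5347, -0.8216, -0.8182) x2=(-0.8965, 0.9365, -1.0612)
step 10: x0=(-1.6769, 0.3684, 0.9253) x1=(-0.5634, -0.8152, -0.7798) x2=(-0.8707, 0.9344, -1.0789)
step 11: x0=(-1.7082, 0.3737, 0.9284) x1=(-0.5924, -0.8078, -0.7414) x2=(-0.8448, 0.9312, -1.0961)
step 12: x0=(-1.7389, 0.3788, 0.9304) x1=(-0.6215, -0.7994, -0.7030) x2=(-0.8188, 0.9270, -1.1130)
step 13: x0=(-1.7691, 0.3837, 0.9316) x1=(-0.6509, -0.7901, -0.6646) x2=(-0.7928, 0.9218, -1.1295)
step 14: x0=(-1.7988, 0.3884, 0.9319) x1=(-0.6804, -0.7798, -0.6264) x2=(-0.7668, 0.9154, -1.1455)
step 15: x0=(-1.8280, 0.3928, 0.9312) x1=(-0.7101, -0.7686, -0.5883) x2=(-0.7408, 0.9080, -1.1610)
step 16: x0=(-1.8566, 0.3970, 0.9297) x1=(-0.7400, -0.7563, -0.5503) x2=(-0.7149, 0.8996, -1.1761)
step 17: x0=(-1.8846, 0.4010, 0.9273) x1=(-0.7699, -0.7432, -0.5124) x2=(-0.6891, 0.8902, -1.1906)
step 18: x0=(-1.9120, 0.4046, 0.9240) x1=(-0.7999, -0.7290, -0.4748) x2=(-0.6634, 0.8797, -1.2045)
step 19: x0=(-1.9388, 0.4079, 0.9199) x1=(-0.8300, -0.7140, -0.4374) x2=(-0.6379, 0.8682, -1.2179)
step 20: x0=(-1.9650, 0.4109, 0.9149) x1=(-0.8601, -0.6979, -0.4002) x2=(-0.6126, 0.8558, -1.2306)
step 21: x0=(-1.9905, 0.4135, 0.9090) x1=(-0.8902, -0.6810, -0.3632) x2=(-0.5875, 0.8424, -1.2427)
step 22: x0=(-2.0153, 0.4158, 0.9022) x1=(-0.9203, -0.6632, -0.3265) x2=(-0.5627, 0.8280, -1.2542)
step 23: x0=(-2.0394, 0.4176, 0.8946) x1=(-0.9504, -0.6444, -0.2902) x2=(-0.5382, 0.8128, -1.2650)
step 24: x0=(-2.0628, 0.4190, 0.8861) x1=(-0.9804, -0.6249, -0.2541) x2=(-0.5139, 0.7968, -1.2752)
step 25: x0=(-2.0855, 0.4200, 0.8767) x1=(-1.0104, -0.6044, -0.2183) x2=(-0.4901, 0.7799, -1.2846)
step 26: x0=(-2.1073, 0.4204, 0.8664) x1=(-1.0403, -0.5832, -0.1828) x2=(-0.4666, 0.7622, -1.2933)
step 27: x0=(-2.1283, 0.4203, 0.8552) x1=(-1.0702, -0.5611, -0.1476) x2=(-0.4435, 0.7438, -1.3014)
step 28: x0=(-2.1484, 0.4197, 0.8432) x1=(-1.1000, -0.5383, -0.1127) x2=(-0.4208, 0.7247, -1.3087)
step 29: x0=(-2.1676, 0.4184, 0.8302) x1=(-1.1298, -0.5147, -0.0782) x2=(-0.3986, 0.7049, -1.3153)
step 30: x0=(-2.1858, 0.4166, 0.8162) x1=(-1.1594, -0.4904, -0.0440) x2=(-0.3768, 0.6845, -1.3211)
step 31: x0=(-2.2030, 0.4140, 0.8013) x1=(-1.1891, -0.4654, -0.0100) x2=(-0.3555, 0.6636, -1.3263)
step 32: x0=(-2.2191, 0.4107, 0.7855) x1=(-1.2186, -0.4397, 0.0236) x2=(-0.3346, 0.6420, -1.3307)
step 33: x0=(-2.2340, 0.4066, 0.7686) x1=(-1.2481, -0.4133, 0.0569) x2=(-0.3143, 0.6200, -1.3344)
step 34: x0=(-2.2476, 0.4017, 0.7508) x1=(-1.2777, -0.3862, 0.0900) x2=(-0.2944, 0.5976, -1.3374)
step 35: x0=(-2.2598, 0.3959, 0.7319) x1=(-1.3072, -0.3585, 0.1228) x2=(-0.2751, 0.5746, -1.3397)
step 36: x0=(-2.2705, 0.3891, 0.7120) x1=(-1.3368, -0.3302, 0.1554) x2=(-0.2562, 0.5514, -1.3413)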